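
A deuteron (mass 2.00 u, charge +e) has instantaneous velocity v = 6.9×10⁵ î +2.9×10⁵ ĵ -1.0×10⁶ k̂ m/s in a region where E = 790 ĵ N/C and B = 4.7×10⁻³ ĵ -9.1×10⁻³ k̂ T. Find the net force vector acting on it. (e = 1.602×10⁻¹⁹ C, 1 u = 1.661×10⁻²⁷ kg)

F ≈ (3.30×10⁻¹⁶, 1.13×10⁻¹⁵, 5.20×10⁻¹⁶) N

v×B = (2060, 6280, 3240) N/C.
E + v×B = (2060, 7070, 3240) N/C.
F = q(E + v×B) = (1.602×10⁻¹⁹ C)·(2060, 7070, 3240) = (3.30×10⁻¹⁶, 1.13×10⁻¹⁵, 5.20×10⁻¹⁶) N.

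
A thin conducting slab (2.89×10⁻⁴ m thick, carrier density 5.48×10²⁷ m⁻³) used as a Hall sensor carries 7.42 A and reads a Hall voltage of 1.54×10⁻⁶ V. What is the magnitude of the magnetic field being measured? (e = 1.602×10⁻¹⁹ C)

From V_H = IB/(n e t), B = V_H n e t / I.
B = (1.54×10⁻⁶)(5.48×10²⁷)(1.602×10⁻¹⁹)(2.89×10⁻⁴)/7.42 ≈ 0.0527 T.

B ≈ 0.0527 T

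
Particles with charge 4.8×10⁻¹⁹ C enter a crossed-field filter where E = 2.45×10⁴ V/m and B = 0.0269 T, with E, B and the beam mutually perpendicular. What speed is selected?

v = 9.11×10⁵ m/s

Zero net Lorentz force requires |qE| = |q v×B|, i.e. E = vB.
v = E/B = 2.45×10⁴/0.0269 = 9.11×10⁵ m/s.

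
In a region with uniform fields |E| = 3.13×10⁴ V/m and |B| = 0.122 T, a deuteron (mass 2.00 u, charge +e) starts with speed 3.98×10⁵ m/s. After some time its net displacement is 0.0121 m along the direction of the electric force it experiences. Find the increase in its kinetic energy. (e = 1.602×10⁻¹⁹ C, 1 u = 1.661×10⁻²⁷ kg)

The magnetic force is always ⟂ v and does no work; only the electric force changes KE.
ΔKE = F_E · d = |q|E d = (1.602×10⁻¹⁹)(3.13×10⁴)(0.0121) ≈ 6.07×10⁻¹⁷ J.

ΔKE ≈ 6.07×10⁻¹⁷ J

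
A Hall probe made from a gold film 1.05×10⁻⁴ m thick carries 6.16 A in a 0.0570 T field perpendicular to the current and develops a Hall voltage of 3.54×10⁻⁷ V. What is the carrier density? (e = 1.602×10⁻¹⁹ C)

From V_H = IB/(n e t), n = IB/(V_H e t).
n = (6.16)(0.0570)/((3.54×10⁻⁷)(1.602×10⁻¹⁹)(1.05×10⁻⁴)) ≈ 5.90×10²⁸ m⁻³.

n ≈ 5.90×10²⁸ m⁻³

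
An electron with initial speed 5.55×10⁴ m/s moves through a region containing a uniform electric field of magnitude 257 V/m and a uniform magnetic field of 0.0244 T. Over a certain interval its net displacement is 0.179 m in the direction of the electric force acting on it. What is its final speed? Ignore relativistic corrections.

B does no work; ΔKE = |q|E d.
½mv_f² = ½mv₀² + |q|Ed = ½(9.109×10⁻³¹)(5.55×10⁴)² + (1.602×10⁻¹⁹)(257)(0.179) ≈ 1.403×10⁻²¹ J + 7.370×10⁻¹⁸ J ≈ 7.371×10⁻¹⁸ J.
v_f = √(2·7.371×10⁻¹⁸/9.109×10⁻³¹) ≈ 4.02×10⁶ m/s.

v_f ≈ 4.02×10⁶ m/s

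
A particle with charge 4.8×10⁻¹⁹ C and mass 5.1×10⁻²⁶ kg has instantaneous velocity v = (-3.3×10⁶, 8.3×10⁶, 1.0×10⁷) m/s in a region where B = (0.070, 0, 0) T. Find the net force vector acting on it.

v×B = (0, 7.00×10⁵, -5.81×10⁵) N/C.
F = q v×B = (4.8×10⁻¹⁹ C)·(0, 7.00×10⁵, -5.81×10⁵) = (0, 3.36×10⁻¹³, -2.79×10⁻¹³) N.

F ≈ (0, 3.36×10⁻¹³, -2.79×10⁻¹³) N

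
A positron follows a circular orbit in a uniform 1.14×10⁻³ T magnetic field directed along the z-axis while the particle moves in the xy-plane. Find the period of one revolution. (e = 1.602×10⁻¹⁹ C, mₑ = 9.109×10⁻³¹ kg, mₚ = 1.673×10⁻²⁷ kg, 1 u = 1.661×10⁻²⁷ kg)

The cyclotron period depends only on m, q, B: T = 2πm/(|q|B).
T = 2π(9.109×10⁻³¹)/((1.602×10⁻¹⁹)(1.14×10⁻³)) ≈ 3.13×10⁻⁸ s.

T ≈ 3.13×10⁻⁸ s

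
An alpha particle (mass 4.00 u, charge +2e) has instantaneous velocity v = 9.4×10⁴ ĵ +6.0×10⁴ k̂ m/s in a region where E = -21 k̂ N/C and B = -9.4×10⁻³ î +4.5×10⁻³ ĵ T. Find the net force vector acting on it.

F ≈ (-8.65×10⁻¹⁷, -1.81×10⁻¹⁶, 2.76×10⁻¹⁶) N

v×B = (-270, -564, 884) N/C.
E + v×B = (-270, -564, 863) N/C.
F = q(E + v×B) = (3.204×10⁻¹⁹ C)·(-270, -564, 863) = (-8.65×10⁻¹⁷, -1.81×10⁻¹⁶, 2.76×10⁻¹⁶) N.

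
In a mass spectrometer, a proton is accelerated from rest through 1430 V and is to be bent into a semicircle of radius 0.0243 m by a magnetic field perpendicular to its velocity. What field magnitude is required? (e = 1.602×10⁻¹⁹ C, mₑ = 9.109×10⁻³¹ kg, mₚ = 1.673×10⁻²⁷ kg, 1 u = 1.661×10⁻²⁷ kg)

v = √(2|q|V/m) = √(2·1.602×10⁻¹⁹·1430/1.673×10⁻²⁷) ≈ 5.233×10⁵ m/s.
B = mv/(|q|r) = (1.673×10⁻²⁷)(5.233×10⁵)/((1.602×10⁻¹⁹)(0.0243)) ≈ 0.225 T.

B ≈ 0.225 T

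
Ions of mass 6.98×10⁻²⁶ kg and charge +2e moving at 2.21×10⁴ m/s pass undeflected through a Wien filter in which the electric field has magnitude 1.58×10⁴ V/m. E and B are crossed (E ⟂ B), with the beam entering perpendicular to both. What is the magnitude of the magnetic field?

B = 0.715 T

Balance of forces in the selector: qE = qvB ⇒ B = E/v.
B = 1.58×10⁴/2.21×10⁴ = 0.715 T.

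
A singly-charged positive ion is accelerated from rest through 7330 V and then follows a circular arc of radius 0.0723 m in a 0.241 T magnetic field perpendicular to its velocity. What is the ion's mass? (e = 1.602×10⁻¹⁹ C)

m ≈ 3.32×10⁻²⁷ kg

Combine |q|V = ½mv² and r = mv/(|q|B): eliminate v to get m = qB²r²/(2V).
m = (1.602×10⁻¹⁹)(0.241)²(0.0723)²/(2·7330) ≈ 3.32×10⁻²⁷ kg.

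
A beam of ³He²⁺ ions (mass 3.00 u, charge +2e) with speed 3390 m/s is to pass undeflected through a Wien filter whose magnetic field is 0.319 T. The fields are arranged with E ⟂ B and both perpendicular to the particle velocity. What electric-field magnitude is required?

For straight-line motion qE = qvB, so E = vB.
E = 3390 × 0.319 = 1080 V/m.

E = 1080 V/m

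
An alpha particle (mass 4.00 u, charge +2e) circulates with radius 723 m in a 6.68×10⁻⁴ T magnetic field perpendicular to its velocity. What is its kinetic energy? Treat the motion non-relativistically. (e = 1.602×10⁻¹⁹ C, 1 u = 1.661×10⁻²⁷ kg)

v = |q|Br/m, then KE = ½mv² = (qBr)²/(2m).
v = (3.204×10⁻¹⁹)(6.68×10⁻⁴)(723)/6.644×10⁻²⁷ ≈ 2.329×10⁷ m/s.
KE = ½(6.644×10⁻²⁷)(2.329×10⁷)² ≈ 1.80×10⁻¹² J.

KE ≈ 1.80×10⁻¹² J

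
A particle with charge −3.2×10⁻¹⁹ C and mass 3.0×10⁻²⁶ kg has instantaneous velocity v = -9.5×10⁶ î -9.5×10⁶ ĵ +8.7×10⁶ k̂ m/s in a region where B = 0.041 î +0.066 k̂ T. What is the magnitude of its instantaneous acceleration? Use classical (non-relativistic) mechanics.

|a| ≈ 1.31×10¹³ m/s²

v×B = (-6.27×10⁵, 9.84×10⁵, 3.90×10⁵) N/C.
F = q v×B = (−3.2×10⁻¹⁹ C)·(-6.27×10⁵, 9.84×10⁵, 3.90×10⁵) = (2.01×10⁻¹³, -3.15×10⁻¹³, -1.25×10⁻¹³) N.
|a| = |F|/m = 3.935×10⁻¹³/3.0×10⁻²⁶ ≈ 1.31×10¹³ m/s².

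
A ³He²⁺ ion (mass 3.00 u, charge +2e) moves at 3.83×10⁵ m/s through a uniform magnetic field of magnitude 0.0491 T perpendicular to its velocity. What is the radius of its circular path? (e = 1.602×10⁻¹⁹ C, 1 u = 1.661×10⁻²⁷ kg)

The magnetic force provides the centripetal force: |q|vB = mv²/r.
r = mv/(|q|B) = (4.983×10⁻²⁷)(3.83×10⁵)/((3.204×10⁻¹⁹)(0.0491)) ≈ 0.121 m.

r ≈ 0.121 m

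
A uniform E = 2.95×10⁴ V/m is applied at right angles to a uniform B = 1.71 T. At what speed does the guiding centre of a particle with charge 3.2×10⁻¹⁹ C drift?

In crossed fields the guiding centre drifts at v_d = |E×B|/B² = E/B, independent of charge and mass.
v_d = 2.95×10⁴/1.71 = 1.73×10⁴ m/s.

v_d ≈ 1.73×10⁴ m/s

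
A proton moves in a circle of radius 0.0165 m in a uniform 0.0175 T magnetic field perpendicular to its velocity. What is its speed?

From |q|vB = mv²/r, v = |q|Br/m.
v = (1.602×10⁻¹⁹)(0.0175)(0.0165)/1.673×10⁻²⁷ ≈ 2.76×10⁴ m/s.

v ≈ 2.76×10⁴ m/s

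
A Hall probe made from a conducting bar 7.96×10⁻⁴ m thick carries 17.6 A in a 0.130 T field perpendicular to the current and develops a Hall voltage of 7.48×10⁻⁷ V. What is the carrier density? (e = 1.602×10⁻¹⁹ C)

n ≈ 2.40×10²⁸ m⁻³

From V_H = IB/(n e t), n = IB/(V_H e t).
n = (17.6)(0.130)/((7.48×10⁻⁷)(1.602×10⁻¹⁹)(7.96×10⁻⁴)) ≈ 2.40×10²⁸ m⁻³.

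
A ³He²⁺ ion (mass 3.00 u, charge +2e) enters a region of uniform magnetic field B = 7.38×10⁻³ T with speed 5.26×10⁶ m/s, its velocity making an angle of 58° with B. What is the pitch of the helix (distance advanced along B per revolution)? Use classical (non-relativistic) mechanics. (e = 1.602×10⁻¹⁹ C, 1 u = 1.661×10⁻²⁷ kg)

v∥ = v cosθ = 5.26×10⁶·cos58° ≈ 2.787×10⁶ m/s.
T = 2πm/(|q|B) = 2π(4.983×10⁻²⁷)/((3.204×10⁻¹⁹)(7.38×10⁻³)) ≈ 1.324×10⁻⁵ s.
pitch = v∥ T = (2.787×10⁶)(1.324×10⁻⁵) ≈ 36.9 m.

p ≈ 36.9 m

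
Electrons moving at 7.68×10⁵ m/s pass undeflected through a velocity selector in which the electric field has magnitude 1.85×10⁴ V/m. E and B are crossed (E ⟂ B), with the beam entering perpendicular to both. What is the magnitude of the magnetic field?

Balance of forces in the selector: qE = qvB ⇒ B = E/v.
B = 1.85×10⁴/7.68×10⁵ = 0.0241 T.

B = 0.0241 T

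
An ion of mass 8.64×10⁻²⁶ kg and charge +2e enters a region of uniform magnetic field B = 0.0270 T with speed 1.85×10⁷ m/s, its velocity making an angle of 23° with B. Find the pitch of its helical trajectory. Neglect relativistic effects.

p ≈ 1070 m

v∥ = v cosθ = 1.85×10⁷·cos23° ≈ 1.703×10⁷ m/s.
T = 2πm/(|q|B) = 2π(8.64×10⁻²⁶)/((3.204×10⁻¹⁹)(0.0270)) ≈ 6.275×10⁻⁵ s.
pitch = v∥ T = (1.703×10⁷)(6.275×10⁻⁵) ≈ 1070 m.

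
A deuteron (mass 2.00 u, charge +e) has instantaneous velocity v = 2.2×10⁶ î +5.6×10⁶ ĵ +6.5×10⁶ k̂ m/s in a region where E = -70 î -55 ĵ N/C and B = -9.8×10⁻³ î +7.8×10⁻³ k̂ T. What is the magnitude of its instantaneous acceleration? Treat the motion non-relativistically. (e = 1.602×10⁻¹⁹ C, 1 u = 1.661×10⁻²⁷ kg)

|a| ≈ 5.16×10¹² m/s²

v×B = (4.37×10⁴, -8.09×10⁴, 5.49×10⁴) N/C.
E + v×B = (4.36×10⁴, -8.09×10⁴, 5.49×10⁴) N/C.
F = q(E + v×B) = (1.602×10⁻¹⁹ C)·(4.36×10⁴, -8.09×10⁴, 5.49×10⁴) = (6.99×10⁻¹⁵, -1.30×10⁻¹⁴, 8.79×10⁻¹⁵) N.
|a| = |F|/m = 1.715×10⁻¹⁴/3.322×10⁻²⁷ ≈ 5.16×10¹² m/s².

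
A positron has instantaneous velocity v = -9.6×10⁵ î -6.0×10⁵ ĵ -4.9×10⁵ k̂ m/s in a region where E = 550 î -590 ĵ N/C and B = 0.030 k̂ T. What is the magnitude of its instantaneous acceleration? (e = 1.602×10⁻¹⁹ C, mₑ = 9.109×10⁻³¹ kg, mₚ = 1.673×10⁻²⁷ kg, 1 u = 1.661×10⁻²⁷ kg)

|a| ≈ 5.83×10¹⁵ m/s²

v×B = (-1.80×10⁴, 2.88×10⁴, 0) N/C.
E + v×B = (-1.74×10⁴, 2.82×10⁴, 0) N/C.
F = q(E + v×B) = (1.602×10⁻¹⁹ C)·(-1.74×10⁴, 2.82×10⁴, 0) = (-2.80×10⁻¹⁵, 4.52×10⁻¹⁵, 0) N.
|a| = |F|/m = 5.314×10⁻¹⁵/9.109×10⁻³¹ ≈ 5.83×10¹⁵ m/s².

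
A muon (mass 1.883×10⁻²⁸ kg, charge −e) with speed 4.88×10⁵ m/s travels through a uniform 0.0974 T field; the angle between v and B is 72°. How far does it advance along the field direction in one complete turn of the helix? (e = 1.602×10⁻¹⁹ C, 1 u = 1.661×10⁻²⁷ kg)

p ≈ 0.0114 m

v∥ = v cosθ = 4.88×10⁵·cos72° ≈ 1.508×10⁵ m/s.
T = 2πm/(|q|B) = 2π(1.883×10⁻²⁸)/((1.602×10⁻¹⁹)(0.0974)) ≈ 7.582×10⁻⁸ s.
pitch = v∥ T = (1.508×10⁵)(7.582×10⁻⁸) ≈ 0.0114 m.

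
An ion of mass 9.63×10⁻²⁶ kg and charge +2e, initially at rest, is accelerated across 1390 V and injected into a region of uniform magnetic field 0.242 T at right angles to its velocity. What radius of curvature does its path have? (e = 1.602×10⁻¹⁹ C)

r ≈ 0.119 m

Acceleration: |q|V = ½mv² ⇒ v = √(2|q|V/m) = √(2·3.204×10⁻¹⁹·1390/9.63×10⁻²⁶) ≈ 9.617×10⁴ m/s.
In the field: r = mv/(|q|B) = (9.63×10⁻²⁶)(9.617×10⁴)/((3.204×10⁻¹⁹)(0.242)) ≈ 0.119 m.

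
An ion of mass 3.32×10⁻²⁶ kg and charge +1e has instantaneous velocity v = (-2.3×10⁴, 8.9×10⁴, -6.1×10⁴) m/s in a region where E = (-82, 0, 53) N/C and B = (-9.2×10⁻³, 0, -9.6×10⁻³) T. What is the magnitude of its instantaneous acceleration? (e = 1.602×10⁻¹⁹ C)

|a| ≈ 6.39×10⁹ m/s²

v×B = (-854, 340, 819) N/C.
E + v×B = (-936, 340, 872) N/C.
F = q(E + v×B) = (1.602×10⁻¹⁹ C)·(-936, 340, 872) = (-1.50×10⁻¹⁶, 5.45×10⁻¹⁷, 1.40×10⁻¹⁶) N.
|a| = |F|/m = 2.121×10⁻¹⁶/3.32×10⁻²⁶ ≈ 6.39×10⁹ m/s².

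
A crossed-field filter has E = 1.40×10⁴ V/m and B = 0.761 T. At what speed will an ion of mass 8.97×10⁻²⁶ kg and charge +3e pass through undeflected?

v = 1.84×10⁴ m/s

Straight-line motion ⇒ electric and magnetic forces cancel, so E = vB.
v = E/B = 1.40×10⁴/0.761 = 1.84×10⁴ m/s.
The result is independent of the particle's charge and mass.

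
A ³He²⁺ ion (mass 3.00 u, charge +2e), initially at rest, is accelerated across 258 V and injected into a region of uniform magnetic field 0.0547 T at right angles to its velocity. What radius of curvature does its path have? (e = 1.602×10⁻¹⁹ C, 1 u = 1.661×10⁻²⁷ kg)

Acceleration: |q|V = ½mv² ⇒ v = √(2|q|V/m) = √(2·3.204×10⁻¹⁹·258/4.983×10⁻²⁷) ≈ 1.821×10⁵ m/s.
In the field: r = mv/(|q|B) = (4.983×10⁻²⁷)(1.821×10⁵)/((3.204×10⁻¹⁹)(0.0547)) ≈ 0.0518 m.

r ≈ 0.0518 m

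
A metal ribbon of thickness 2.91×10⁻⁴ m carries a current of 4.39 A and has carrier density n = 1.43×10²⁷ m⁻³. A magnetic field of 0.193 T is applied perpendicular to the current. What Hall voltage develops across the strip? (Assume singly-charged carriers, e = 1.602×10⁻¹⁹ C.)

V_H ≈ 1.27×10⁻⁵ V

V_H = IB/(n e t).
V_H = (4.39)(0.193)/((1.43×10²⁷)(1.602×10⁻¹⁹)(2.91×10⁻⁴)) ≈ 1.27×10⁻⁵ V.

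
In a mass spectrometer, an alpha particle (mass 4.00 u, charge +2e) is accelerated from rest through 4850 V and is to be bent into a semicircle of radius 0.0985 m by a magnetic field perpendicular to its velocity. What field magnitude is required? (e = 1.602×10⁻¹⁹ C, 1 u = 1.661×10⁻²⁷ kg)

v = √(2|q|V/m) = √(2·3.204×10⁻¹⁹·4850/6.644×10⁻²⁷) ≈ 6.839×10⁵ m/s.
B = mv/(|q|r) = (6.644×10⁻²⁷)(6.839×10⁵)/((3.204×10⁻¹⁹)(0.0985)) ≈ 0.144 T.

B ≈ 0.144 T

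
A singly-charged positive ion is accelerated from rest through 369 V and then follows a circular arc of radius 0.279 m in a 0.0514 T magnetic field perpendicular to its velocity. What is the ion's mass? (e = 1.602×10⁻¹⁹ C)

m ≈ 4.46×10⁻²⁶ kg

Combine |q|V = ½mv² and r = mv/(|q|B): eliminate v to get m = qB²r²/(2V).
m = (1.602×10⁻¹⁹)(0.0514)²(0.279)²/(2·369) ≈ 4.46×10⁻²⁶ kg.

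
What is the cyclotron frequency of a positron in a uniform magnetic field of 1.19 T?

f ≈ 3.33×10¹⁰ Hz

f = |q|B/(2πm).
f = (1.602×10⁻¹⁹)(1.19)/(2π·9.109×10⁻³¹) ≈ 3.33×10¹⁰ Hz.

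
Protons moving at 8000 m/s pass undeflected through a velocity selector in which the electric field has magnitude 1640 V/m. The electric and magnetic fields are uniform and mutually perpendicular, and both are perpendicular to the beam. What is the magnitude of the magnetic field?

Balance of forces in the selector: qE = qvB ⇒ B = E/v.
B = 1640/8000 = 0.205 T.

B = 0.205 T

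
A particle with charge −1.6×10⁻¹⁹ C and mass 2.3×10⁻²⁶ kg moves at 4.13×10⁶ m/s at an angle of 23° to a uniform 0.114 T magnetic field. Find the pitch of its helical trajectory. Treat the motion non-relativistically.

v∥ = v cosθ = 4.13×10⁶·cos23° ≈ 3.802×10⁶ m/s.
T = 2πm/(|q|B) = 2π(2.3×10⁻²⁶)/((1.6×10⁻¹⁹)(0.114)) ≈ 7.923×10⁻⁶ s.
pitch = v∥ T = (3.802×10⁶)(7.923×10⁻⁶) ≈ 30.1 m.

p ≈ 30.1 m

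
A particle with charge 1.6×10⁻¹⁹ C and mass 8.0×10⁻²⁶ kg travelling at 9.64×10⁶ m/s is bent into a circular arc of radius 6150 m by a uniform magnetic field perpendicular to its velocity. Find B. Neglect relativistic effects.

B ≈ 7.84×10⁻⁴ T

From |q|vB = mv²/r, B = mv/(|q|r).
B = (8.0×10⁻²⁶)(9.64×10⁶)/((1.6×10⁻¹⁹)(6150)) ≈ 7.84×10⁻⁴ T.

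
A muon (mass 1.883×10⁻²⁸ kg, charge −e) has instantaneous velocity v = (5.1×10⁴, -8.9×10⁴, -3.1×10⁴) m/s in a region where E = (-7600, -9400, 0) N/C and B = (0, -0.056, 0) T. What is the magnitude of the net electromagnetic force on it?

|F| ≈ 2.17×10⁻¹⁵ N

v×B = (-1740, 0, -2860) N/C.
E + v×B = (-9340, -9400, -2860) N/C.
F = q(E + v×B) = (−1.602×10⁻¹⁹ C)·(-9340, -9400, -2860) = (1.50×10⁻¹⁵, 1.51×10⁻¹⁵, 4.58×10⁻¹⁶) N.
|F| = 2.17×10⁻¹⁵ N.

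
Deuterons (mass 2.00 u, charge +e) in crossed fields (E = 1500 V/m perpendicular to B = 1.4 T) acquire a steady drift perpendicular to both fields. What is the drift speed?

v_d ≈ 1100 m/s

The E×B drift speed is v_d = E/B.
v_d = 1500/1.4 = 1100 m/s.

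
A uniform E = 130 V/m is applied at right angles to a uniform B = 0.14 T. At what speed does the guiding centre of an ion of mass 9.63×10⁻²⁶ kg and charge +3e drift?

The E×B drift speed is v_d = E/B.
v_d = 130/0.14 = 930 m/s.

v_d ≈ 930 m/s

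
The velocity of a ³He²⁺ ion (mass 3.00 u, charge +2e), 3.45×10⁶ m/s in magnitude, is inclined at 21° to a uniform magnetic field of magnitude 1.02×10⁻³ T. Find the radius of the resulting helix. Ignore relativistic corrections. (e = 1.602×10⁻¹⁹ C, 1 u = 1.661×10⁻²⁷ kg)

r ≈ 18.9 m

v⊥ = v sinθ = 3.45×10⁶·sin21° ≈ 1.236×10⁶ m/s.
r = m v⊥/(|q|B) = (4.983×10⁻²⁷)(1.236×10⁶)/((3.204×10⁻¹⁹)(1.02×10⁻³)) ≈ 18.9 m.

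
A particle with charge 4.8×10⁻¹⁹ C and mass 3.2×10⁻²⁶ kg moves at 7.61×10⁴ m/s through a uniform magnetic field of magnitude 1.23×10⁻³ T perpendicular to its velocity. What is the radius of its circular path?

r ≈ 4.12 m

The magnetic force provides the centripetal force: |q|vB = mv²/r.
r = mv/(|q|B) = (3.2×10⁻²⁶)(7.61×10⁴)/((4.8×10⁻¹⁹)(1.23×10⁻³)) ≈ 4.12 m.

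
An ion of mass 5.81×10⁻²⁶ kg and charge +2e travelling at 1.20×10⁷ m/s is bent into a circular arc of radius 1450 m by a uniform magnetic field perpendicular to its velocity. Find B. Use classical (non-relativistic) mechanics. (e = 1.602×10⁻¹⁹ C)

B ≈ 1.50×10⁻³ T

From |q|vB = mv²/r, B = mv/(|q|r).
B = (5.81×10⁻²⁶)(1.20×10⁷)/((3.204×10⁻¹⁹)(1450)) ≈ 1.50×10⁻³ T.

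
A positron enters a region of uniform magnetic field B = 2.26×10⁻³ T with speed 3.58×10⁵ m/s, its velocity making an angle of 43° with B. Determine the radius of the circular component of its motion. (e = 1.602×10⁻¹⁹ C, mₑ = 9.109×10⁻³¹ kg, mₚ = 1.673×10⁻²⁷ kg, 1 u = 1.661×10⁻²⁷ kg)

v⊥ = v sinθ = 3.58×10⁵·sin43° ≈ 2.442×10⁵ m/s.
r = m v⊥/(|q|B) = (9.109×10⁻³¹)(2.442×10⁵)/((1.602×10⁻¹⁹)(2.26×10⁻³)) ≈ 6.14×10⁻⁴ m.

r ≈ 6.14×10⁻⁴ m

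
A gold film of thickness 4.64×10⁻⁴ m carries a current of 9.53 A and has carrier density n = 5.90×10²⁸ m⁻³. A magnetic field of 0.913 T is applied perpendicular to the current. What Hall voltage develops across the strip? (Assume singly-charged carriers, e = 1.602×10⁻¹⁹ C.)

V_H ≈ 1.98×10⁻⁶ V

V_H = IB/(n e t).
V_H = (9.53)(0.913)/((5.90×10²⁸)(1.602×10⁻¹⁹)(4.64×10⁻⁴)) ≈ 1.98×10⁻⁶ V.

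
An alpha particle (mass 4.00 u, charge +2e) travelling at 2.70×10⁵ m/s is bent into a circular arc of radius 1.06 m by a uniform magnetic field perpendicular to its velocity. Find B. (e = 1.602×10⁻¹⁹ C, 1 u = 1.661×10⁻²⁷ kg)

B ≈ 5.28×10⁻³ T

From |q|vB = mv²/r, B = mv/(|q|r).
B = (6.644×10⁻²⁷)(2.70×10⁵)/((3.204×10⁻¹⁹)(1.06)) ≈ 5.28×10⁻³ T.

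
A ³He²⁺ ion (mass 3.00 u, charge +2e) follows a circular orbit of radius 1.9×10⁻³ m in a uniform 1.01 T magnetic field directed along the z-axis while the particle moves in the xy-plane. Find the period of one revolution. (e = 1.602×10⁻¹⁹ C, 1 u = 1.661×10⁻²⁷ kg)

The cyclotron period depends only on m, q, B: T = 2πm/(|q|B).
T = 2π(4.983×10⁻²⁷)/((3.204×10⁻¹⁹)(1.01)) ≈ 9.68×10⁻⁸ s.

T ≈ 9.68×10⁻⁸ s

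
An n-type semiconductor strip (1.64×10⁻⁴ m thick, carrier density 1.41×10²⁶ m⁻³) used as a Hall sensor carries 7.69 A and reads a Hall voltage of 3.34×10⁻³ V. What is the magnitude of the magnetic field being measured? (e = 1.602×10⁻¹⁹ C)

B ≈ 1.61 T

From V_H = IB/(n e t), B = V_H n e t / I.
B = (3.34×10⁻³)(1.41×10²⁶)(1.602×10⁻¹⁹)(1.64×10⁻⁴)/7.69 ≈ 1.61 T.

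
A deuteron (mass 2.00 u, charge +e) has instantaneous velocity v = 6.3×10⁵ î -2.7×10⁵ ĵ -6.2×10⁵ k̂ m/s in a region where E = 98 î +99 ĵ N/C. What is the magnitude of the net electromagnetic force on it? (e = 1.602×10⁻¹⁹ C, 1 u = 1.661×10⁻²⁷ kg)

Only an electric field acts, so F = qE = (1.602×10⁻¹⁹ C)·(98.0, 99.0, 0) = (1.57×10⁻¹⁷, 1.59×10⁻¹⁷, 0) N.
|F| = 2.23×10⁻¹⁷ N.

|F| ≈ 2.23×10⁻¹⁷ N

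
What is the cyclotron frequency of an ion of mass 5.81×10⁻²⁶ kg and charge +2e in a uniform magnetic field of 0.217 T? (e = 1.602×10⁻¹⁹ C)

f = |q|B/(2πm).
f = (3.204×10⁻¹⁹)(0.217)/(2π·5.81×10⁻²⁶) ≈ 1.90×10⁵ Hz.

f ≈ 1.90×10⁵ Hz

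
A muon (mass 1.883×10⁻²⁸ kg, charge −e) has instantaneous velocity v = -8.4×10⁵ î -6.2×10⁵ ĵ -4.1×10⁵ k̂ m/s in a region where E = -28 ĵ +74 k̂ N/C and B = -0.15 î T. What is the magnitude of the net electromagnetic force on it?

v×B = (0, 6.15×10⁴, -9.30×10⁴) N/C.
E + v×B = (0, 6.15×10⁴, -9.29×10⁴) N/C.
F = q(E + v×B) = (−1.602×10⁻¹⁹ C)·(0, 6.15×10⁴, -9.29×10⁴) = (0, -9.85×10⁻¹⁵, 1.49×10⁻¹⁴) N.
|F| = 1.78×10⁻¹⁴ N.

|F| ≈ 1.78×10⁻¹⁴ N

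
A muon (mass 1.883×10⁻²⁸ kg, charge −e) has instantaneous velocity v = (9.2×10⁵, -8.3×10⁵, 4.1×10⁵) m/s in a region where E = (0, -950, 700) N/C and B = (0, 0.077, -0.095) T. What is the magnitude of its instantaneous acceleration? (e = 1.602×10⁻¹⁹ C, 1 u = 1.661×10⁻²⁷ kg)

|a| ≈ 1.04×10¹⁴ m/s²

v×B = (4.73×10⁴, 8.74×10⁴, 7.08×10⁴) N/C.
E + v×B = (4.73×10⁴, 8.64×10⁴, 7.15×10⁴) N/C.
F = q(E + v×B) = (−1.602×10⁻¹⁹ C)·(4.73×10⁴, 8.64×10⁴, 7.15×10⁴) = (-7.57×10⁻¹⁵, -1.38×10⁻¹⁴, -1.15×10⁻¹⁴) N.
|a| = |F|/m = 1.951×10⁻¹⁴/1.883×10⁻²⁸ ≈ 1.04×10¹⁴ m/s².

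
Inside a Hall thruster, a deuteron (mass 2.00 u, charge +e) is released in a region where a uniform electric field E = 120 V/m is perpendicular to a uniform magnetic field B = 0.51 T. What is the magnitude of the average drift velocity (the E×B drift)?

v_d ≈ 240 m/s

In crossed fields the guiding centre drifts at v_d = |E×B|/B² = E/B, independent of charge and mass.
v_d = 120/0.51 = 240 m/s.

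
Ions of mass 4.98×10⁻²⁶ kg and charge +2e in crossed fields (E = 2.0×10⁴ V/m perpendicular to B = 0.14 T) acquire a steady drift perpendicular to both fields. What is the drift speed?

The E×B drift speed is v_d = E/B.
v_d = 2.0×10⁴/0.14 = 1.4×10⁵ m/s.

v_d ≈ 1.4×10⁵ m/s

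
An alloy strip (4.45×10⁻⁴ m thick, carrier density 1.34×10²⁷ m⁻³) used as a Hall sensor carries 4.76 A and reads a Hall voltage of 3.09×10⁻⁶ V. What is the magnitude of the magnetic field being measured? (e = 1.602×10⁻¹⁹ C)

From V_H = IB/(n e t), B = V_H n e t / I.
B = (3.09×10⁻⁶)(1.34×10²⁷)(1.602×10⁻¹⁹)(4.45×10⁻⁴)/4.76 ≈ 0.0620 T.

B ≈ 0.0620 T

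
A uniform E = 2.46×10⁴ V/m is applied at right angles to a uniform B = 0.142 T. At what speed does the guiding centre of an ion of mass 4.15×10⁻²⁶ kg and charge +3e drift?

v_d ≈ 1.73×10⁵ m/s

The E×B drift speed is v_d = E/B.
v_d = 2.46×10⁴/0.142 = 1.73×10⁵ m/s.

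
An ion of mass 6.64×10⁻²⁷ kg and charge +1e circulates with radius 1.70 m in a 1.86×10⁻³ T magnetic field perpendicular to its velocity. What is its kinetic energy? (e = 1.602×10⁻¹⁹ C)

KE ≈ 1.93×10⁻¹⁷ J

v = |q|Br/m, then KE = ½mv² = (qBr)²/(2m).
v = (1.602×10⁻¹⁹)(1.86×10⁻³)(1.70)/6.64×10⁻²⁷ ≈ 7.629×10⁴ m/s.
KE = ½(6.64×10⁻²⁷)(7.629×10⁴)² ≈ 1.93×10⁻¹⁷ J.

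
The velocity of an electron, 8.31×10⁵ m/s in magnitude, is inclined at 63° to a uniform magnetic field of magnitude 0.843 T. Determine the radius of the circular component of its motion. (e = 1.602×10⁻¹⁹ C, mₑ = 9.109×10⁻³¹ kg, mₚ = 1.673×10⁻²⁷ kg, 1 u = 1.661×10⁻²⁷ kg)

r ≈ 4.99×10⁻⁶ m

v⊥ = v sinθ = 8.31×10⁵·sin63° ≈ 7.404×10⁵ m/s.
r = m v⊥/(|q|B) = (9.109×10⁻³¹)(7.404×10⁵)/((1.602×10⁻¹⁹)(0.843)) ≈ 4.99×10⁻⁶ m.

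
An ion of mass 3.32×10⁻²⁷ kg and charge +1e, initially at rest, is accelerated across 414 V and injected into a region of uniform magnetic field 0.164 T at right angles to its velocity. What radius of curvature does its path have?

r ≈ 0.0253 m

Acceleration: |q|V = ½mv² ⇒ v = √(2|q|V/m) = √(2·1.602×10⁻¹⁹·414/3.32×10⁻²⁷) ≈ 1.999×10⁵ m/s.
In the field: r = mv/(|q|B) = (3.32×10⁻²⁷)(1.999×10⁵)/((1.602×10⁻¹⁹)(0.164)) ≈ 0.0253 m.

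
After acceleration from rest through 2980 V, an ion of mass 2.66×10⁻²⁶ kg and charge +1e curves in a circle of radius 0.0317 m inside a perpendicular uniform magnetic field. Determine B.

v = √(2|q|V/m) = √(2·1.602×10⁻¹⁹·2980/2.66×10⁻²⁶) ≈ 1.895×10⁵ m/s.
B = mv/(|q|r) = (2.66×10⁻²⁶)(1.895×10⁵)/((1.602×10⁻¹⁹)(0.0317)) ≈ 0.992 T.

B ≈ 0.992 T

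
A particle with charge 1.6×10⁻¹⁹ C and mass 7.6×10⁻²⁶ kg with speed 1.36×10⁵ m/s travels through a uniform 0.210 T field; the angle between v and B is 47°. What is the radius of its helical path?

v⊥ = v sinθ = 1.36×10⁵·sin47° ≈ 9.946×10⁴ m/s.
r = m v⊥/(|q|B) = (7.6×10⁻²⁶)(9.946×10⁴)/((1.6×10⁻¹⁹)(0.210)) ≈ 0.225 m.

r ≈ 0.225 m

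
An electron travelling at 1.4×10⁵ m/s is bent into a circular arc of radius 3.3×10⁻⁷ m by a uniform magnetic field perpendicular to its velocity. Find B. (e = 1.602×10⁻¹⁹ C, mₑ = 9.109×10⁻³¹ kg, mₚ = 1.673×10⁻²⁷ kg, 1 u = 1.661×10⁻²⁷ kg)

B ≈ 2.4 T

From |q|vB = mv²/r, B = mv/(|q|r).
B = (9.109×10⁻³¹)(1.4×10⁵)/((1.602×10⁻¹⁹)(3.3×10⁻⁷)) ≈ 2.4 T.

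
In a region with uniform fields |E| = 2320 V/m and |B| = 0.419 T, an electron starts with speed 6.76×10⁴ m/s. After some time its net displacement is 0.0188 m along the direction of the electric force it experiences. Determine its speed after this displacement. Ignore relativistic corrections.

B does no work; ΔKE = |q|E d.
½mv_f² = ½mv₀² + |q|Ed = ½(9.109×10⁻³¹)(6.76×10⁴)² + (1.602×10⁻¹⁹)(2320)(0.0188) ≈ 2.081×10⁻²¹ J + 6.987×10⁻¹⁸ J ≈ 6.989×10⁻¹⁸ J.
v_f = √(2·6.989×10⁻¹⁸/9.109×10⁻³¹) ≈ 3.92×10⁶ m/s.

v_f ≈ 3.92×10⁶ m/s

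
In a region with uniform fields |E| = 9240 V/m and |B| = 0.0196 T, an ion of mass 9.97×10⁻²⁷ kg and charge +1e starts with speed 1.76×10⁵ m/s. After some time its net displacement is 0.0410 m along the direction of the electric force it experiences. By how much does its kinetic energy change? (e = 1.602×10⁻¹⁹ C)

The magnetic force is always ⟂ v and does no work; only the electric force changes KE.
ΔKE = F_E · d = |q|E d = (1.602×10⁻¹⁹)(9240)(0.0410) ≈ 6.07×10⁻¹⁷ J.

ΔKE ≈ 6.07×10⁻¹⁷ J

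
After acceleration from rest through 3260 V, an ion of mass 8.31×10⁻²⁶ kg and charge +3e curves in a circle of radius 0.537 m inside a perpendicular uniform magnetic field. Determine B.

v = √(2|q|V/m) = √(2·4.806×10⁻¹⁹·3260/8.31×10⁻²⁶) ≈ 1.942×10⁵ m/s.
B = mv/(|q|r) = (8.31×10⁻²⁶)(1.942×10⁵)/((4.806×10⁻¹⁹)(0.537)) ≈ 0.0625 T.

B ≈ 0.0625 T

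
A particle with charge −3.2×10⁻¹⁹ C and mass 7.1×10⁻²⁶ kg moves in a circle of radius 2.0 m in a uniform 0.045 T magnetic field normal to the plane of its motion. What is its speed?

v ≈ 4.1×10⁵ m/s

From |q|vB = mv²/r, v = |q|Br/m.
v = (3.2×10⁻¹⁹)(0.045)(2.0)/7.1×10⁻²⁶ ≈ 4.1×10⁵ m/s.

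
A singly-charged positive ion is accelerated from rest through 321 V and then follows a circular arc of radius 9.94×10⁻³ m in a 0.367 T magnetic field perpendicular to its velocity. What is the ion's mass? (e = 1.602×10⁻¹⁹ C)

m ≈ 3.32×10⁻²⁷ kg

Combine |q|V = ½mv² and r = mv/(|q|B): eliminate v to get m = qB²r²/(2V).
m = (1.602×10⁻¹⁹)(0.367)²(9.94×10⁻³)²/(2·321) ≈ 3.32×10⁻²⁷ kg.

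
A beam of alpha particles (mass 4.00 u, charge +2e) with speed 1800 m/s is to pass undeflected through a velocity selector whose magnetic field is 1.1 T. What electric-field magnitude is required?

For straight-line motion qE = qvB, so E = vB.
E = 1800 × 1.1 = 2000 V/m.

E = 2000 V/m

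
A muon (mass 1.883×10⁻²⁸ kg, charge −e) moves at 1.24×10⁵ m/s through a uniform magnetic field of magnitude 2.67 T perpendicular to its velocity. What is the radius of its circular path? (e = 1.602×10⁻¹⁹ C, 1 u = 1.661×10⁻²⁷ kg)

The magnetic force provides the centripetal force: |q|vB = mv²/r.
r = mv/(|q|B) = (1.883×10⁻²⁸)(1.24×10⁵)/((1.602×10⁻¹⁹)(2.67)) ≈ 5.46×10⁻⁵ m.

r ≈ 5.46×10⁻⁵ m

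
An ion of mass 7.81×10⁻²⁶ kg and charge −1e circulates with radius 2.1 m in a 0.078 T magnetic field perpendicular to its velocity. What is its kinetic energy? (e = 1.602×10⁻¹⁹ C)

v = |q|Br/m, then KE = ½mv² = (qBr)²/(2m).
v = (1.602×10⁻¹⁹)(0.078)(2.1)/7.81×10⁻²⁶ ≈ 3.360×10⁵ m/s.
KE = ½(7.81×10⁻²⁶)(3.360×10⁵)² ≈ 4.4×10⁻¹⁵ J = 2.8×10⁴ eV.

KE ≈ 2.8×10⁴ eV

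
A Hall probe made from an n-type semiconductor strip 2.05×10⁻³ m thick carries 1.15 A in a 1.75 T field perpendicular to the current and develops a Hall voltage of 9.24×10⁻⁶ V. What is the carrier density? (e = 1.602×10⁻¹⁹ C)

n ≈ 6.63×10²⁶ m⁻³

From V_H = IB/(n e t), n = IB/(V_H e t).
n = (1.15)(1.75)/((9.24×10⁻⁶)(1.602×10⁻¹⁹)(2.05×10⁻³)) ≈ 6.63×10²⁶ m⁻³.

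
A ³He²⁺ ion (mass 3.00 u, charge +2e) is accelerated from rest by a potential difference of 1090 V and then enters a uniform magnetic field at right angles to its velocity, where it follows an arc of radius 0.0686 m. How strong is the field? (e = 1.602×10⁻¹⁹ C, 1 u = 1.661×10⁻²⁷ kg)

v = √(2|q|V/m) = √(2·3.204×10⁻¹⁹·1090/4.983×10⁻²⁷) ≈ 3.744×10⁵ m/s.
B = mv/(|q|r) = (4.983×10⁻²⁷)(3.744×10⁵)/((3.204×10⁻¹⁹)(0.0686)) ≈ 0.0849 T.

B ≈ 0.0849 T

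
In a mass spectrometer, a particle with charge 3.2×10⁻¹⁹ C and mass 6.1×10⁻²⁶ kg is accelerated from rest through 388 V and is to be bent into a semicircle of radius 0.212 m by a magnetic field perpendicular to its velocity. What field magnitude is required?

B ≈ 0.0574 T

v = √(2|q|V/m) = √(2·3.2×10⁻¹⁹·388/6.1×10⁻²⁶) ≈ 6.380×10⁴ m/s.
B = mv/(|q|r) = (6.1×10⁻²⁶)(6.380×10⁴)/((3.2×10⁻¹⁹)(0.212)) ≈ 0.0574 T.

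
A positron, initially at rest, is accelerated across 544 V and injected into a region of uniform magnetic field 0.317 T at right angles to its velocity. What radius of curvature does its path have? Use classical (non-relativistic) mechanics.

Acceleration: |q|V = ½mv² ⇒ v = √(2|q|V/m) = √(2·1.602×10⁻¹⁹·544/9.109×10⁻³¹) ≈ 1.383×10⁷ m/s.
In the field: r = mv/(|q|B) = (9.109×10⁻³¹)(1.383×10⁷)/((1.602×10⁻¹⁹)(0.317)) ≈ 2.48×10⁻⁴ m.

r ≈ 2.48×10⁻⁴ m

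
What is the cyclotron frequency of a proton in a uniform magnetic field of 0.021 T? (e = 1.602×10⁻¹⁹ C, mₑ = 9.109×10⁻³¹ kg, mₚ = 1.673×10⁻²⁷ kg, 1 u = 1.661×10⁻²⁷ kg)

f ≈ 3.2×10⁵ Hz

f = |q|B/(2πm).
f = (1.602×10⁻¹⁹)(0.021)/(2π·1.673×10⁻²⁷) ≈ 3.2×10⁵ Hz.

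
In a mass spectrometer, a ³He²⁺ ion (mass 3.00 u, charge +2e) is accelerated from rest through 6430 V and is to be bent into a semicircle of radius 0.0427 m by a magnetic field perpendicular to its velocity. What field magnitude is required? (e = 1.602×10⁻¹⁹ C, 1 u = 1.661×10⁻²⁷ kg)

v = √(2|q|V/m) = √(2·3.204×10⁻¹⁹·6430/4.983×10⁻²⁷) ≈ 9.093×10⁵ m/s.
B = mv/(|q|r) = (4.983×10⁻²⁷)(9.093×10⁵)/((3.204×10⁻¹⁹)(0.0427)) ≈ 0.331 T.

B ≈ 0.331 T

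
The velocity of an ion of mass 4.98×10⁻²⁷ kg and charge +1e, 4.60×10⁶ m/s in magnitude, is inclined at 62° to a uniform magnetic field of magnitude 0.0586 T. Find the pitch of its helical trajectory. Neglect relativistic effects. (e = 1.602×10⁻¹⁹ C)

v∥ = v cosθ = 4.60×10⁶·cos62° ≈ 2.160×10⁶ m/s.
T = 2πm/(|q|B) = 2π(4.98×10⁻²⁷)/((1.602×10⁻¹⁹)(0.0586)) ≈ 3.333×10⁻⁶ s.
pitch = v∥ T = (2.160×10⁶)(3.333×10⁻⁶) ≈ 7.20 m.

p ≈ 7.20 m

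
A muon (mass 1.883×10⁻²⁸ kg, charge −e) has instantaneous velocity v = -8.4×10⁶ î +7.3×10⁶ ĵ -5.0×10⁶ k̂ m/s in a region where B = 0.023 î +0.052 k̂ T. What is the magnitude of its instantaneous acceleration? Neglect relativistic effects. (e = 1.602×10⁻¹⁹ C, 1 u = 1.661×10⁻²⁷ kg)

v×B = (3.80×10⁵, 3.22×10⁵, -1.68×10⁵) N/C.
F = q v×B = (−1.602×10⁻¹⁹ C)·(3.80×10⁵, 3.22×10⁵, -1.68×10⁵) = (-6.08×10⁻¹⁴, -5.16×10⁻¹⁴, 2.69×10⁻¹⁴) N.
|a| = |F|/m = 8.414×10⁻¹⁴/1.883×10⁻²⁸ ≈ 4.47×10¹⁴ m/s².

|a| ≈ 4.47×10¹⁴ m/s²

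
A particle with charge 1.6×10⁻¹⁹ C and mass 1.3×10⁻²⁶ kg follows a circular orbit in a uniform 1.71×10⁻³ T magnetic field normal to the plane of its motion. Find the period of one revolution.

The cyclotron period depends only on m, q, B: T = 2πm/(|q|B).
T = 2π(1.3×10⁻²⁶)/((1.6×10⁻¹⁹)(1.71×10⁻³)) ≈ 2.99×10⁻⁴ s.

T ≈ 2.99×10⁻⁴ s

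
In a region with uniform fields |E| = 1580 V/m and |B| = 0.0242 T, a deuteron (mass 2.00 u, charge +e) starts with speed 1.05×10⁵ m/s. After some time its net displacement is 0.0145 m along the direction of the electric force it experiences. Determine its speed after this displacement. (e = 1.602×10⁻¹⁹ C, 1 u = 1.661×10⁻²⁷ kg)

B does no work; ΔKE = |q|E d.
½mv_f² = ½mv₀² + |q|Ed = ½(3.322×10⁻²⁷)(1.05×10⁵)² + (1.602×10⁻¹⁹)(1580)(0.0145) ≈ 1.831×10⁻¹⁷ J + 3.670×10⁻¹⁸ J ≈ 2.198×10⁻¹⁷ J.
v_f = √(2·2.198×10⁻¹⁷/3.322×10⁻²⁷) ≈ 1.15×10⁵ m/s.

v_f ≈ 1.15×10⁵ m/s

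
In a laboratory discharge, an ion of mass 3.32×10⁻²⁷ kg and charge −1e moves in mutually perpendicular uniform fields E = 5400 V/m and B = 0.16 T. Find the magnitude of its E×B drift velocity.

v_d ≈ 3.4×10⁴ m/s

The steady drift has the magnetic force balancing the electric force, so v_d = E/B.
v_d = 5400/0.16 = 3.4×10⁴ m/s.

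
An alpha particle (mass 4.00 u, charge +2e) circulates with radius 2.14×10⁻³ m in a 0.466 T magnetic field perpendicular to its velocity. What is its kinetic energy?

KE ≈ 7.68×10⁻¹⁸ J

v = |q|Br/m, then KE = ½mv² = (qBr)²/(2m).
v = (3.204×10⁻¹⁹)(0.466)(2.14×10⁻³)/6.644×10⁻²⁷ ≈ 4.809×10⁴ m/s.
KE = ½(6.644×10⁻²⁷)(4.809×10⁴)² ≈ 7.68×10⁻¹⁸ J.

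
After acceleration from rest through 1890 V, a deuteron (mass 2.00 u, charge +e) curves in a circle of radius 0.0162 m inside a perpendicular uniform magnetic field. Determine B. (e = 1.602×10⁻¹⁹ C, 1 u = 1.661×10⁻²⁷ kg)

B ≈ 0.547 T

v = √(2|q|V/m) = √(2·1.602×10⁻¹⁹·1890/3.322×10⁻²⁷) ≈ 4.270×10⁵ m/s.
B = mv/(|q|r) = (3.322×10⁻²⁷)(4.270×10⁵)/((1.602×10⁻¹⁹)(0.0162)) ≈ 0.547 T.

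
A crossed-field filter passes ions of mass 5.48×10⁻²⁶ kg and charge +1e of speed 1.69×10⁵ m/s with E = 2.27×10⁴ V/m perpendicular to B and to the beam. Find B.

Balance of forces in the selector: qE = qvB ⇒ B = E/v.
B = 2.27×10⁴/1.69×10⁵ = 0.134 T.

B = 0.134 T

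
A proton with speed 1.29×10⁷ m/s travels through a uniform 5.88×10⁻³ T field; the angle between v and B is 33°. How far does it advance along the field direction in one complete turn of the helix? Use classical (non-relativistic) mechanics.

v∥ = v cosθ = 1.29×10⁷·cos33° ≈ 1.082×10⁷ m/s.
T = 2πm/(|q|B) = 2π(1.673×10⁻²⁷)/((1.602×10⁻¹⁹)(5.88×10⁻³)) ≈ 1.116×10⁻⁵ s.
pitch = v∥ T = (1.082×10⁷)(1.116×10⁻⁵) ≈ 121 m.

p ≈ 121 m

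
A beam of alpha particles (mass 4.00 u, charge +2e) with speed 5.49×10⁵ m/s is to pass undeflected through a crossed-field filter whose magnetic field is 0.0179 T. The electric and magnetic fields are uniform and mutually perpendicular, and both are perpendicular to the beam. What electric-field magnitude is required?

For straight-line motion qE = qvB, so E = vB.
E = 5.49×10⁵ × 0.0179 = 9830 V/m.

E = 9830 V/m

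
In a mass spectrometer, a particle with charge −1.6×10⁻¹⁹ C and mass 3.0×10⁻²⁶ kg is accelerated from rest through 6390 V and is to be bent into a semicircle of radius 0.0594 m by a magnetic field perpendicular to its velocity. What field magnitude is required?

B ≈ 0.824 T

v = √(2|q|V/m) = √(2·1.6×10⁻¹⁹·6390/3.0×10⁻²⁶) ≈ 2.611×10⁵ m/s.
B = mv/(|q|r) = (3.0×10⁻²⁶)(2.611×10⁵)/((1.6×10⁻¹⁹)(0.0594)) ≈ 0.824 T.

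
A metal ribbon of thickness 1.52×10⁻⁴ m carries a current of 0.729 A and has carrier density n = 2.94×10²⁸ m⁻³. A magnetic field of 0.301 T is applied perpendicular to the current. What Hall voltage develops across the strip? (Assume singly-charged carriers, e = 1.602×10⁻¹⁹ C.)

V_H = IB/(n e t).
V_H = (0.729)(0.301)/((2.94×10²⁸)(1.602×10⁻¹⁹)(1.52×10⁻⁴)) ≈ 3.07×10⁻⁷ V.

V_H ≈ 3.07×10⁻⁷ V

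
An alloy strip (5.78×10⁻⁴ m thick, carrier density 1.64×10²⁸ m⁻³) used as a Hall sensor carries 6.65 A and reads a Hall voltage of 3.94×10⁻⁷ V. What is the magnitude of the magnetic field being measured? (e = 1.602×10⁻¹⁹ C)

From V_H = IB/(n e t), B = V_H n e t / I.
B = (3.94×10⁻⁷)(1.64×10²⁸)(1.602×10⁻¹⁹)(5.78×10⁻⁴)/6.65 ≈ 0.0900 T.

B ≈ 0.0900 T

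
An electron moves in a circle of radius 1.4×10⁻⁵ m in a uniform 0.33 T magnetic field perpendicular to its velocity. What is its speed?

From |q|vB = mv²/r, v = |q|Br/m.
v = (1.602×10⁻¹⁹)(0.33)(1.4×10⁻⁵)/9.109×10⁻³¹ ≈ 8.1×10⁵ m/s.

v ≈ 8.1×10⁵ m/s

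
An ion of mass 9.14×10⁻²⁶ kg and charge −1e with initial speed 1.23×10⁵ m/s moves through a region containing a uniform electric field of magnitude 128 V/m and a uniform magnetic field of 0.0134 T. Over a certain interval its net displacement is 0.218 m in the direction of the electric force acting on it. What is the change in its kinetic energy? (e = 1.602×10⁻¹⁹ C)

ΔKE ≈ 4.47×10⁻¹⁸ J

The magnetic force is always ⟂ v and does no work; only the electric force changes KE.
ΔKE = F_E · d = |q|E d = (1.602×10⁻¹⁹)(128)(0.218) ≈ 4.47×10⁻¹⁸ J.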